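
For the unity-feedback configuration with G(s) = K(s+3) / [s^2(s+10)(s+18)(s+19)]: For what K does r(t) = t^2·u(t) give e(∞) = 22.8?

Two free integrators in G(s): this is a type 2 system.
K_a = lim_{s→0} s^2·G(s) = K·3 / (10·18·19) = (1/1140)·K.
e_ss = 2/K_a = 22.8 ⇒ K_a = 5/57 ⇒ K = (5/57)/(1/1140) = 100.

100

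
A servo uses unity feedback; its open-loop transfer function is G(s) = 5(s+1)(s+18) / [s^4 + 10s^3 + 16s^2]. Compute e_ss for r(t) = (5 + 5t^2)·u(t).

Factoring s^2 from the denominator leaves a polynomial with constant term 16, so the system is type 2. By superposition:
  • 5: tracked with zero error.
  • 5t^2: e_ss = 10/K_a with K_a=5.625 → 16/9.
Total e_ss = 16/9.

16/9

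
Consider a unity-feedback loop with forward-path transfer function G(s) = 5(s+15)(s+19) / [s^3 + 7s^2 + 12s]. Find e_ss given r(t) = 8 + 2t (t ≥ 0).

8/475

Lowest-order denominator term is 12s, so the open loop has 1 pole at the origin → type 1 system. Treating each term separately:
  • 8: tracked with zero error.
  • 2t: e_ss = 2/K_v with K_v=118.75 → 8/475.
Total e_ss = 8/475.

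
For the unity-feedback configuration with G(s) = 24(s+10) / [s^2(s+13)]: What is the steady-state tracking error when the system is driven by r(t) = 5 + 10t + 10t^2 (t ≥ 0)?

13/12

The open loop has two poles at the origin → type 2 system. Treating each term separately:
  • 5: tracked with zero error.
  • 10t: tracked with zero error.
  • 10t^2: e_ss = 20/K_a with K_a=240/13 → 13/12.
Total e_ss = 13/12.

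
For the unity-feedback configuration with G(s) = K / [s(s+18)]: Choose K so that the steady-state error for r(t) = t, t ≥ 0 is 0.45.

System type = 1 (one pole at s=0).
K_v = lim_{s→0} s·G(s) = K / (18) = (1/18)·K.
e_ss = 1/K_v = 0.45 ⇒ K_v = 20/9 ⇒ K = (20/9)/(1/18) = 40.

40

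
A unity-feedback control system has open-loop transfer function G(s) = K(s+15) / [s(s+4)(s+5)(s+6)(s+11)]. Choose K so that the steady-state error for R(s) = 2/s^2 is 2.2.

System type = 1 (one pole at s=0).
K_v = lim_{s→0} s·G(s) = K·15 / (4·5·6·11) = (1/88)·K.
e_ss = 2/K_v = 2.2 ⇒ K_v = 10/11 ⇒ K = (10/11)/(1/88) = 80.

80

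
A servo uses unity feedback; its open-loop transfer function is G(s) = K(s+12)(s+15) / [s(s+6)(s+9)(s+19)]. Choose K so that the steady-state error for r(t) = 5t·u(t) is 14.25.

2

G(s) has one factor of s in the denominator, so the system is type 1.
K_v = lim_{s→0} s·G(s) = K·12·15 / (6·9·19) = (10/57)·K.
e_ss = 5/K_v = 14.25 ⇒ K_v = 20/57 ⇒ K = (20/57)/(10/57) = 2.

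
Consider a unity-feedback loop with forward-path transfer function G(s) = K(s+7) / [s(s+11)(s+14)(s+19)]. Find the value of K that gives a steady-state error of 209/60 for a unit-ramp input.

System type = 1 (one pole at s=0).
K_v = lim_{s→0} s·G(s) = K·7 / (11·14·19) = (1/418)·K.
e_ss = 1/K_v = 209/60 ⇒ K_v = 60/209 ⇒ K = (60/209)/(1/418) = 120.

120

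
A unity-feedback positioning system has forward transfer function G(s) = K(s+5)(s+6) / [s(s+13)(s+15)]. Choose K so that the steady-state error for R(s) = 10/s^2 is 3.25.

20

G(s) has one factor of s in the denominator, so the system is type 1.
K_v = lim_{s→0} s·G(s) = K·5·6 / (13·15) = (2/13)·K.
e_ss = 10/K_v = 3.25 ⇒ K_v = 40/13 ⇒ K = (40/13)/(2/13) = 20.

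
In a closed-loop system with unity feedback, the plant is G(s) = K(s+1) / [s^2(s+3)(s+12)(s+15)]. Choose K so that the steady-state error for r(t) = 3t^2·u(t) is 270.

12

The open loop has two poles at the origin → type 2 system.
K_a = lim_{s→0} s^2·G(s) = K·1 / (3·12·15) = (1/540)·K.
e_ss = 6/K_a = 270 ⇒ K_a = 1/45 ⇒ K = (1/45)/(1/540) = 12.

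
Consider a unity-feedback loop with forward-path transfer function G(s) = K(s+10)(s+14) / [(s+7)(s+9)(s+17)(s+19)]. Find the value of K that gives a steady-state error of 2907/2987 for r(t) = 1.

The open loop has no poles at the origin → type 0 system.
K_p = lim_{s→0} G(s) = K·10·14 / (7·9·17·19) = (20/2907)·K.
e_ss = 1/(1 + K_p) = 2907/2987 ⇒ 1 + (20/2907)·K = 2987/2907 ⇒ K = 4.

4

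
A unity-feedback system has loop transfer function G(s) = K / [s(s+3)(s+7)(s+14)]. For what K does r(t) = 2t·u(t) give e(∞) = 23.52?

25

One free integrator in G(s): this is a type 1 system.
K_v = lim_{s→0} s·G(s) = K / (3·7·14) = (1/294)·K.
e_ss = 2/K_v = 23.52 ⇒ K_v = 25/294 ⇒ K = (25/294)/(1/294) = 25.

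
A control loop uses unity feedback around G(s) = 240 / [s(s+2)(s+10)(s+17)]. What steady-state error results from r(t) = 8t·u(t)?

The open loop has one pole at the origin → type 1 system.
K_v = lim_{s→0} s·G(s) = 240 / (2·10·17) = 12/17.
e_ss = 8/K_v = 8/(12/17) = 34/3.

34/3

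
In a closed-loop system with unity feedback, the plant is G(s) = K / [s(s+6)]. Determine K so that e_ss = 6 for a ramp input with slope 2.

2

G(s) has one factor of s in the denominator, so the system is type 1.
K_v = lim_{s→0} s·G(s) = K / (6) = (1/6)·K.
e_ss = 2/K_v = 6 ⇒ K_v = 1/3 ⇒ K = (1/3)/(1/6) = 2.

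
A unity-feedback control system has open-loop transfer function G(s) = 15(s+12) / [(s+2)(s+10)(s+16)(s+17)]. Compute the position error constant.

System type = 0 (no poles at s=0).
K_p = lim_{s→0} G(s) = 15·12 / (2·10·16·17) = 9/272.

9/272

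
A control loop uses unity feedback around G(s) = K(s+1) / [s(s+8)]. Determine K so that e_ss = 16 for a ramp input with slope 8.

The open loop has one pole at the origin → type 1 system.
K_v = lim_{s→0} s·G(s) = K·1 / (8) = 0.125·K.
e_ss = 8/K_v = 16 ⇒ K_v = 0.5 ⇒ K = 0.5/0.125 = 4.

4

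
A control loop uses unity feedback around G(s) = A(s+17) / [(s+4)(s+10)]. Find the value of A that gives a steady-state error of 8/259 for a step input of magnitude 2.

150

The open loop has no poles at the origin → type 0 system.
K_p = lim_{s→0} G(s) = A·17 / (4·10) = 0.425·A.
e_ss = 2/(1 + K_p) = 8/259 ⇒ 1 + 0.425·A = 64.75 ⇒ A = 150.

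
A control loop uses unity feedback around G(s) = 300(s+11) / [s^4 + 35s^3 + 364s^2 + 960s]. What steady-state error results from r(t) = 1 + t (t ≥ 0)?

The denominator has no term below 960s — 1 pole at s=0, type 1. Taking each input component in turn:
  • 1: tracked with zero error.
  • t: e_ss = 1/K_v with K_v=3.4375 → 16/55.
Total e_ss = 16/55.

16/55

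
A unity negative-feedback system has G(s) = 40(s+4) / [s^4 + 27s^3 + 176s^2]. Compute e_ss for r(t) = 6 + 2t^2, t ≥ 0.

4.4

Lowest-order denominator term is 176s^2, so the open loop has 2 poles at the origin → type 2 system. Taking each input component in turn:
  • 6: tracked with zero error.
  • 2t^2: e_ss = 4/K_a with K_a=10/11 → 4.4.
Total e_ss = 4.4.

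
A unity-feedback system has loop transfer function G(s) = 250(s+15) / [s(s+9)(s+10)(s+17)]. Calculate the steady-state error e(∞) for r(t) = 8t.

3.264

G(s) has one factor of s in the denominator, so the system is type 1.
K_v = lim_{s→0} s·G(s) = 250·15 / (9·10·17) = 125/51.
e_ss = 8/K_v = 8/(125/51) = 3.264.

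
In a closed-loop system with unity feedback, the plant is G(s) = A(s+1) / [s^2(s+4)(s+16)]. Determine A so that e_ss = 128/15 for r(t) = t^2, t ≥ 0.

Two free integrators in G(s): this is a type 2 system.
K_a = lim_{s→0} s^2·G(s) = A·1 / (4·16) = (1/64)·A.
e_ss = 2/K_a = 128/15 ⇒ K_a = 15/64 ⇒ A = (15/64)/(1/64) = 15.

15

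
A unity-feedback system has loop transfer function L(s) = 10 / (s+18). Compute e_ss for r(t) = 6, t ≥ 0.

27/7

The open loop has no poles at the origin → type 0 system.
K_p = lim_{s→0} L(s) = 10 / (18) = 5/9.
e_ss = 6/(1 + K_p) = 6/(14/9) = 27/7.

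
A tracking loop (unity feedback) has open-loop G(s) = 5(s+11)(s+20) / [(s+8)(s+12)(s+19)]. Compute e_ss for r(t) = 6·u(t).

2736/731

No free integrators in G(s): this is a type 0 system.
K_p = lim_{s→0} G(s) = 5·11·20 / (8·12·19) = 275/456.
e_ss = 6/(1 + K_p) = 6/(731/456) = 2736/731.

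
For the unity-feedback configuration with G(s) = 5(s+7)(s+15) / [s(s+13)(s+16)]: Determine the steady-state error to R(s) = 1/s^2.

208/525

One free integrator in G(s): this is a type 1 system.
K_v = lim_{s→0} s·G(s) = 5·7·15 / (13·16) = 525/208.
e_ss = 1/K_v = 1/(525/208) = 208/525.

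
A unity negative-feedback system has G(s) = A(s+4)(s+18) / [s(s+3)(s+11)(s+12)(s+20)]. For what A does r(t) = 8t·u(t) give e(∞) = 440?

2

One free integrator in G(s): this is a type 1 system.
K_v = lim_{s→0} s·G(s) = A·4·18 / (3·11·12·20) = (1/110)·A.
e_ss = 8/K_v = 440 ⇒ K_v = 1/55 ⇒ A = (1/55)/(1/110) = 2.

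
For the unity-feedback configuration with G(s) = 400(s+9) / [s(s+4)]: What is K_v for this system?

One free integrator in G(s): this is a type 1 system.
K_v = lim_{s→0} s·G(s) = 400·9 / (4) = 900.

900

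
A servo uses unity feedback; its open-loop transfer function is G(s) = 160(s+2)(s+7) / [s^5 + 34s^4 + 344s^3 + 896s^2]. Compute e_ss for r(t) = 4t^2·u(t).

3.2

Lowest-order denominator term is 896s^2, so the open loop has 2 poles at the origin → type 2 system.
K_a = lim_{s→0} s^2·G(s) = 160·2·7 / 896 = 2.5.
r(t) = 4t^2 gives R(s) = 8/s^3.
e_ss = 8/K_a = 8/2.5 = 3.2.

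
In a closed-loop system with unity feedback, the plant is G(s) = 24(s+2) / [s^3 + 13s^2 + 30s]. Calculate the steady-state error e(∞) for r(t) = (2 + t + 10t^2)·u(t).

The denominator has no term below 30s — 1 pole at s=0, type 1. Taking each input component in turn:
  • 2: tracked with zero error.
  • t: e_ss = 1/K_v with K_v=1.6 → 0.625.
  • 10t^2: a type-1 system cannot track it, e_ss → ∞.
The unbounded component dominates.

infinity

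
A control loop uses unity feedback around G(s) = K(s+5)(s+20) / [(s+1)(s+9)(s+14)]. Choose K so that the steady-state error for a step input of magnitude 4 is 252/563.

10

The open loop has no poles at the origin → type 0 system.
K_p = lim_{s→0} G(s) = K·5·20 / (1·9·14) = (50/63)·K.
e_ss = 4/(1 + K_p) = 252/563 ⇒ 1 + (50/63)·K = 563/63 ⇒ K = 10.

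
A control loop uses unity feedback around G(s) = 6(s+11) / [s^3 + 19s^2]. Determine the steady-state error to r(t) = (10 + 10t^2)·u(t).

190/33

The denominator has no term below 19s^2 — 2 poles at s=0, type 2. By superposition:
  • 10: tracked with zero error.
  • 10t^2: e_ss = 20/K_a with K_a=66/19 → 190/33.
Total e_ss = 190/33.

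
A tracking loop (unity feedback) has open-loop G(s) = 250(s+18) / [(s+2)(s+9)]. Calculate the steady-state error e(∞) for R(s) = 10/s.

No free integrators in G(s): this is a type 0 system.
K_p = lim_{s→0} G(s) = 250·18 / (2·9) = 250.
e_ss = 10/(1 + K_p) = 10/251.

10/251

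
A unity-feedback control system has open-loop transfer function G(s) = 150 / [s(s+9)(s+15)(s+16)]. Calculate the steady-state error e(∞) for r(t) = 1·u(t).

System type = 1 (one pole at s=0).
K_p = ∞ for a type-1 system; e_ss to a step is zero.

0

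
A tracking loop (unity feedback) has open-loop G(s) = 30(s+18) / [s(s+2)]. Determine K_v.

270

One free integrator in G(s): this is a type 1 system.
K_v = lim_{s→0} s·G(s) = 30·18 / (2) = 270.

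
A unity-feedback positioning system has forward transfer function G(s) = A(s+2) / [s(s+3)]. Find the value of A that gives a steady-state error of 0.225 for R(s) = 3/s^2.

The open loop has one pole at the origin → type 1 system.
K_v = lim_{s→0} s·G(s) = A·2 / (3) = (2/3)·A.
e_ss = 3/K_v = 0.225 ⇒ K_v = 40/3 ⇒ A = (40/3)/(2/3) = 20.

20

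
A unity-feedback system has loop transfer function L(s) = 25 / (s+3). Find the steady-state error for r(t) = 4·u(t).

3/7

System type = 0 (no poles at s=0).
K_p = lim_{s→0} L(s) = 25 / (3) = 25/3.
e_ss = 4/(1 + K_p) = 4/(28/3) = 3/7.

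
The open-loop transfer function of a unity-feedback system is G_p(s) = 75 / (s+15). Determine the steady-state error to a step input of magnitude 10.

5/3

No free integrators in G_p(s): this is a type 0 system.
K_p = lim_{s→0} G_p(s) = 75 / (15) = 5.
e_ss = 10/(1 + K_p) = 10/6 = 5/3.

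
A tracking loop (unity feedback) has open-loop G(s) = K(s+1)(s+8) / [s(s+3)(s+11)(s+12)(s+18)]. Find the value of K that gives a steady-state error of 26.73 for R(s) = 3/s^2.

G(s) has one factor of s in the denominator, so the system is type 1.
K_v = lim_{s→0} s·G(s) = K·1·8 / (3·11·12·18) = (1/891)·K.
e_ss = 3/K_v = 26.73 ⇒ K_v = 100/891 ⇒ K = (100/891)/(1/891) = 100.

100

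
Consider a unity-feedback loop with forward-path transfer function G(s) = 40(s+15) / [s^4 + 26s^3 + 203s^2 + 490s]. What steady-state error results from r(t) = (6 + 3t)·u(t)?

2.45

Lowest-order denominator term is 490s, so the open loop has 1 pole at the origin → type 1 system. By superposition:
  • 6: tracked with zero error.
  • 3t: e_ss = 3/K_v with K_v=60/49 → 2.45.
Total e_ss = 2.45.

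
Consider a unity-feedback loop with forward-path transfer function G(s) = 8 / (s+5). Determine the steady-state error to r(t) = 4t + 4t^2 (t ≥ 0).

No free integrators in G(s): this is a type 0 system. By superposition:
  • 4t: a type-0 system cannot track it, e_ss → ∞.
  • 4t^2: a type-0 system cannot track it, e_ss → ∞.
The unbounded component dominates.

infinity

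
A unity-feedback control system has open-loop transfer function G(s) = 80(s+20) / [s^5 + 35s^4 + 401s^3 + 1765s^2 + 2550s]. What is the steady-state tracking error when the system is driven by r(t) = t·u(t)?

51/32

The denominator has no term below 2550s — 1 pole at s=0, type 1.
K_v = lim_{s→0} s·G(s) = 80·20 / 2550 = 32/51.
e_ss = 1/K_v = 1/(32/51) = 51/32.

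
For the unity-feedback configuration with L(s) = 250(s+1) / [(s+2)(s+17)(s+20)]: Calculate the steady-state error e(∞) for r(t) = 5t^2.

infinity

L(s) has no factors of s in the denominator, so the system is type 0.
K_a = lim_{s→0} s^2·L(s) = 0; the steady-state error to this parabolic input grows without bound.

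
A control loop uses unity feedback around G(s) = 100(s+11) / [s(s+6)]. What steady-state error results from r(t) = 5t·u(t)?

3/110

One free integrator in G(s): this is a type 1 system.
K_v = lim_{s→0} s·G(s) = 100·11 / (6) = 550/3.
e_ss = 5/K_v = 5/(550/3) = 3/110.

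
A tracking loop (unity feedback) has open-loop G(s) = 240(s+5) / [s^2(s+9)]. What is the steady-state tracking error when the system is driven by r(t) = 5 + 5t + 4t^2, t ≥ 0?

0.06

G(s) has two factors of s in the denominator, so the system is type 2. Treating each term separately:
  • 5: tracked with zero error.
  • 5t: tracked with zero error.
  • 4t^2: e_ss = 8/K_a with K_a=400/3 → 0.06.
Total e_ss = 0.06.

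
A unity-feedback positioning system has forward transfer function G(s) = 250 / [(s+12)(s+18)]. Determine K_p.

No free integrators in G(s): this is a type 0 system.
K_p = lim_{s→0} G(s) = 250 / (12·18) = 125/108.

125/108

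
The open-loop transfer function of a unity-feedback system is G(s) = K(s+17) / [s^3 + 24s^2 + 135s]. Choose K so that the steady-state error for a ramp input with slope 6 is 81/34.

20

The denominator has no term below 135s — 1 pole at s=0, type 1.
K_v = lim_{s→0} s·G(s) = K·17 / 135 = (17/135)·K.
e_ss = 6/K_v = 81/34 ⇒ K_v = 68/27 ⇒ K = (68/27)/(17/135) = 20.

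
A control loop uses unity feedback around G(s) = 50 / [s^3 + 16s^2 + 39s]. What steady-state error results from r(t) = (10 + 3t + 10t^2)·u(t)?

infinity

Lowest-order denominator term is 39s, so the open loop has 1 pole at the origin → type 1 system. Taking each input component in turn:
  • 10: tracked with zero error.
  • 3t: e_ss = 3/K_v with K_v=50/39 → 2.34.
  • 10t^2: a type-1 system cannot track it, e_ss → ∞.
The unbounded component dominates.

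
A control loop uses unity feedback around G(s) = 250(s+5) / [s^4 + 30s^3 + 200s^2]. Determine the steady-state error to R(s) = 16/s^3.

Lowest-order denominator term is 200s^2, so the open loop has 2 poles at the origin → type 2 system.
K_a = lim_{s→0} s^2·G(s) = 250·5 / 200 = 6.25.
r(t) = 8t^2 gives R(s) = 16/s^3.
e_ss = 16/K_a = 16/6.25 = 2.56.

2.56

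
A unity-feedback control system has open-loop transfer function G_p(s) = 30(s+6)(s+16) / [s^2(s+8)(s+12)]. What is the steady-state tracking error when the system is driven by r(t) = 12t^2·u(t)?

0.8

Two free integrators in G_p(s): this is a type 2 system.
K_a = lim_{s→0} s^2·G_p(s) = 30·6·16 / (8·12) = 30.
r(t) = 12t^2 gives R(s) = 24/s^3.
e_ss = 24/K_a = 24/30 = 0.8.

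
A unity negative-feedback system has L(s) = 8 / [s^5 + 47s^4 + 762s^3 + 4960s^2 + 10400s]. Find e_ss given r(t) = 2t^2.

infinity

The denominator has no term below 10400s — 1 pole at s=0, type 1.
For a type-1 system K_a = 0, so e_ss to a parabolic input is unbounded.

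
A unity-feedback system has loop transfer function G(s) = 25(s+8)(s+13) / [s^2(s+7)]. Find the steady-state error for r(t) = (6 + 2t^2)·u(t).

7/650

Two free integrators in G(s): this is a type 2 system. Taking each input component in turn:
  • 6: tracked with zero error.
  • 2t^2: e_ss = 4/K_a with K_a=2600/7 → 7/650.
Total e_ss = 7/650.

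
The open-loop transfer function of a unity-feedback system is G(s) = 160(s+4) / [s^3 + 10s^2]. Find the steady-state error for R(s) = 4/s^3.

0.0625

The denominator has no term below 10s^2 — 2 poles at s=0, type 2.
K_a = lim_{s→0} s^2·G(s) = 160·4 / 10 = 64.
r(t) = 2t^2 gives R(s) = 4/s^3.
e_ss = 4/K_a = 4/64 = 0.0625.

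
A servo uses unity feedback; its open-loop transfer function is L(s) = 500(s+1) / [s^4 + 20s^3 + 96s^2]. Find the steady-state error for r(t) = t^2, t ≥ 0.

0.384

Factoring s^2 from the denominator leaves a polynomial with constant term 96, so the system is type 2.
K_a = lim_{s→0} s^2·L(s) = 500·1 / 96 = 125/24.
r(t) = t^2 gives R(s) = 2/s^3.
e_ss = 2/K_a = 2/(125/24) = 0.384.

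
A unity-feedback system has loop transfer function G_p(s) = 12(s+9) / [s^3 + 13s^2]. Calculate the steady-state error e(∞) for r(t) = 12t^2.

The denominator has no term below 13s^2 — 2 poles at s=0, type 2.
K_a = lim_{s→0} s^2·G_p(s) = 12·9 / 13 = 108/13.
r(t) = 12t^2 gives R(s) = 24/s^3.
e_ss = 24/K_a = 24/(108/13) = 26/9.

26/9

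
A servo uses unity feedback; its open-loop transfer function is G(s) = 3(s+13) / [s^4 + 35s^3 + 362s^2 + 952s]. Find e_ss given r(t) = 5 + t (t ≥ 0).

Factoring s from the denominator leaves a polynomial with constant term 952, so the system is type 1. By superposition:
  • 5: tracked with zero error.
  • t: e_ss = 1/K_v with K_v=39/952 → 952/39.
Total e_ss = 952/39.

952/39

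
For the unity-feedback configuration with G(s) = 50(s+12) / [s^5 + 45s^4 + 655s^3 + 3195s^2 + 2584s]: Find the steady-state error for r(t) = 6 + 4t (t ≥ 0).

Lowest-order denominator term is 2584s, so the open loop has 1 pole at the origin → type 1 system. Taking each input component in turn:
  • 6: tracked with zero error.
  • 4t: e_ss = 4/K_v with K_v=75/323 → 1292/75.
Total e_ss = 1292/75.

1292/75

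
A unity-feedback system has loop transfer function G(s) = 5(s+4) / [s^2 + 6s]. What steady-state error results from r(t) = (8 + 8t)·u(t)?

Lowest-order denominator term is 6s, so the open loop has 1 pole at the origin → type 1 system. Taking each input component in turn:
  • 8: tracked with zero error.
  • 8t: e_ss = 8/K_v with K_v=10/3 → 2.4.
Total e_ss = 2.4.

2.4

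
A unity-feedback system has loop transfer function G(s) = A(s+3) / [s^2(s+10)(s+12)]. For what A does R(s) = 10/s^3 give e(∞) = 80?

5

Two free integrators in G(s): this is a type 2 system.
K_a = lim_{s→0} s^2·G(s) = A·3 / (10·12) = 0.025·A.
e_ss = 10/K_a = 80 ⇒ K_a = 0.125 ⇒ A = 0.125/0.025 = 5.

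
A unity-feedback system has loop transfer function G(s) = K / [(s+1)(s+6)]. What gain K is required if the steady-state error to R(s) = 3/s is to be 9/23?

The open loop has no poles at the origin → type 0 system.
K_p = lim_{s→0} G(s) = K / (1·6) = (1/6)·K.
e_ss = 3/(1 + K_p) = 9/23 ⇒ 1 + (1/6)·K = 23/3 ⇒ K = 40.

40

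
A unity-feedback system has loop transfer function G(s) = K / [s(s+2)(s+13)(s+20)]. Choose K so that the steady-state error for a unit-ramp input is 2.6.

200

The open loop has one pole at the origin → type 1 system.
K_v = lim_{s→0} s·G(s) = K / (2·13·20) = (1/520)·K.
e_ss = 1/K_v = 2.6 ⇒ K_v = 5/13 ⇒ K = (5/13)/(1/520) = 200.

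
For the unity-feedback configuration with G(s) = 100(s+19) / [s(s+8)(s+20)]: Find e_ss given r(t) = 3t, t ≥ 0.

The open loop has one pole at the origin → type 1 system.
K_v = lim_{s→0} s·G(s) = 100·19 / (8·20) = 11.875.
e_ss = 3/K_v = 3/11.875 = 24/95.

24/95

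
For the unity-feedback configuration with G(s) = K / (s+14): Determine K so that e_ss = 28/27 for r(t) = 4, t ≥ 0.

System type = 0 (no poles at s=0).
K_p = lim_{s→0} G(s) = K / (14) = (1/14)·K.
e_ss = 4/(1 + K_p) = 28/27 ⇒ 1 + (1/14)·K = 27/7 ⇒ K = 40.

40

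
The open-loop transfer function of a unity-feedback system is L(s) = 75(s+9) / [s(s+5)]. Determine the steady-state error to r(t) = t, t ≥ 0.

1/135

L(s) has one factor of s in the denominator, so the system is type 1.
K_v = lim_{s→0} s·L(s) = 75·9 / (5) = 135.
e_ss = 1/K_v = 1/135.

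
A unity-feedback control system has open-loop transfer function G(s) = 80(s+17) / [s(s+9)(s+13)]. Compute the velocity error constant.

1360/117

One free integrator in G(s): this is a type 1 system.
K_v = lim_{s→0} s·G(s) = 80·17 / (9·13) = 1360/117.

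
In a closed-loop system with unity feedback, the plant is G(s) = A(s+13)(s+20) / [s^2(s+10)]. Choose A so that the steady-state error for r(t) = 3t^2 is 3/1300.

The open loop has two poles at the origin → type 2 system.
K_a = lim_{s→0} s^2·G(s) = A·13·20 / (10) = 26·A.
e_ss = 6/K_a = 3/1300 ⇒ K_a = 2600 ⇒ A = 2600/26 = 100.

100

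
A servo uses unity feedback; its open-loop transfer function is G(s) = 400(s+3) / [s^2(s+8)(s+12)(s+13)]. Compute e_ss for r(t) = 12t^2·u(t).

G(s) has two factors of s in the denominator, so the system is type 2.
K_a = lim_{s→0} s^2·G(s) = 400·3 / (8·12·13) = 25/26.
r(t) = 12t^2 gives R(s) = 24/s^3.
e_ss = 24/K_a = 24/(25/26) = 24.96.

24.96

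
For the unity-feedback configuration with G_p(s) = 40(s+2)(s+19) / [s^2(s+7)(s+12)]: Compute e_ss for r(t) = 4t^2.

42/95

System type = 2 (two poles at s=0).
K_a = lim_{s→0} s^2·G_p(s) = 40·2·19 / (7·12) = 380/21.
r(t) = 4t^2 gives R(s) = 8/s^3.
e_ss = 8/K_a = 8/(380/21) = 42/95.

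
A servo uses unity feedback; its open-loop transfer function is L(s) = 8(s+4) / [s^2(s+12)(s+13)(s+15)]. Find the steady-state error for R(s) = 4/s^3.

System type = 2 (two poles at s=0).
K_a = lim_{s→0} s^2·L(s) = 8·4 / (12·13·15) = 8/585.
r(t) = 2t^2 gives R(s) = 4/s^3.
e_ss = 4/K_a = 4/(8/585) = 292.5.

292.5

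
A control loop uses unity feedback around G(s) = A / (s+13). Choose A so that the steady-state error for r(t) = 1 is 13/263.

No free integrators in G(s): this is a type 0 system.
K_p = lim_{s→0} G(s) = A / (13) = (1/13)·A.
e_ss = 1/(1 + K_p) = 13/263 ⇒ 1 + (1/13)·A = 263/13 ⇒ A = 250.

250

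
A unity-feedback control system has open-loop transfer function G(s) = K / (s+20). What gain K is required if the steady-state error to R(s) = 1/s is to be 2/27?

250

The open loop has no poles at the origin → type 0 system.
K_p = lim_{s→0} G(s) = K / (20) = 0.05·K.
e_ss = 1/(1 + K_p) = 2/27 ⇒ 1 + 0.05·K = 13.5 ⇒ K = 250.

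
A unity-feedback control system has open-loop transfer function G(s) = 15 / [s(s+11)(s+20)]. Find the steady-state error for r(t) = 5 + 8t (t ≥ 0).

One free integrator in G(s): this is a type 1 system. Treating each term separately:
  • 5: tracked with zero error.
  • 8t: e_ss = 8/K_v with K_v=3/44 → 352/3.
Total e_ss = 352/3.

352/3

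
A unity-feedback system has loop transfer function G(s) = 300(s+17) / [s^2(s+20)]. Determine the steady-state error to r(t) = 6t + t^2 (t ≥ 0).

2/255

G(s) has two factors of s in the denominator, so the system is type 2. Taking each input component in turn:
  • 6t: tracked with zero error.
  • t^2: e_ss = 2/K_a with K_a=255 → 2/255.
Total e_ss = 2/255.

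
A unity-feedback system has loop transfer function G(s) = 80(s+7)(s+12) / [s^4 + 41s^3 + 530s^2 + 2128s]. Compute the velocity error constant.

Factoring s from the denominator leaves a polynomial with constant term 2128, so the system is type 1.
K_v = lim_{s→0} s·G(s) = 80·7·12 / 2128 = 60/19.

60/19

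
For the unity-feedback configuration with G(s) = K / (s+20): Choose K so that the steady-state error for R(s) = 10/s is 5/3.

100

The open loop has no poles at the origin → type 0 system.
K_p = lim_{s→0} G(s) = K / (20) = 0.05·K.
e_ss = 10/(1 + K_p) = 5/3 ⇒ 1 + 0.05·K = 6 ⇒ K = 100.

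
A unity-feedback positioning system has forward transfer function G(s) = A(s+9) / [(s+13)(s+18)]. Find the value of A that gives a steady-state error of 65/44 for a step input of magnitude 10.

G(s) has no factors of s in the denominator, so the system is type 0.
K_p = lim_{s→0} G(s) = A·9 / (13·18) = (1/26)·A.
e_ss = 10/(1 + K_p) = 65/44 ⇒ 1 + (1/26)·A = 88/13 ⇒ A = 150.

150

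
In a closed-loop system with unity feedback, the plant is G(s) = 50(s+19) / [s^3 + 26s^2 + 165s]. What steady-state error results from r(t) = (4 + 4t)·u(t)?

Factoring s from the denominator leaves a polynomial with constant term 165, so the system is type 1. Taking each input component in turn:
  • 4: tracked with zero error.
  • 4t: e_ss = 4/K_v with K_v=190/33 → 66/95.
Total e_ss = 66/95.

66/95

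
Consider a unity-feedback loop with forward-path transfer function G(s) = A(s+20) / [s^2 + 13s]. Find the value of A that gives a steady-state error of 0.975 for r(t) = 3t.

Factoring s from the denominator leaves a polynomial with constant term 13, so the system is type 1.
K_v = lim_{s→0} s·G(s) = A·20 / 13 = (20/13)·A.
e_ss = 3/K_v = 0.975 ⇒ K_v = 40/13 ⇒ A = (40/13)/(20/13) = 2.

2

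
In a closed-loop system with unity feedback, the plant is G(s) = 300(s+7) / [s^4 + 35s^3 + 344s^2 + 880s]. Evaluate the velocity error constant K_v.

105/44

Lowest-order denominator term is 880s, so the open loop has 1 pole at the origin → type 1 system.
K_v = lim_{s→0} s·G(s) = 300·7 / 880 = 105/44.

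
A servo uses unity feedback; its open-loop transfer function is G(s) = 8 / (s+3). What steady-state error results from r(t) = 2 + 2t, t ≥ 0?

infinity

System type = 0 (no poles at s=0). By superposition:
  • 2: e_ss = 2/(1+K_p) with K_p=8/3 → 6/11.
  • 2t: a type-0 system cannot track it, e_ss → ∞.
The unbounded component dominates.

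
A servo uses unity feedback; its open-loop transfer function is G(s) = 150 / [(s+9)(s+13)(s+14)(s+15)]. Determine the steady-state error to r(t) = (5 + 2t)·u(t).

System type = 0 (no poles at s=0). Treating each term separately:
  • 5: e_ss = 5/(1+K_p) with K_p=5/819 → 4095/824.
  • 2t: a type-0 system cannot track it, e_ss → ∞.
The unbounded component dominates.

infinity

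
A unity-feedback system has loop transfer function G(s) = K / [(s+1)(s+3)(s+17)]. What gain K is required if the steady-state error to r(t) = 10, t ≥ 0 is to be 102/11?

4

No free integrators in G(s): this is a type 0 system.
K_p = lim_{s→0} G(s) = K / (1·3·17) = (1/51)·K.
e_ss = 10/(1 + K_p) = 102/11 ⇒ 1 + (1/51)·K = 55/51 ⇒ K = 4.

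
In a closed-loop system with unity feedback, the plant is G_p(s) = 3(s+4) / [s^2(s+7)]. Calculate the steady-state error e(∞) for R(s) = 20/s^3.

35/3

System type = 2 (two poles at s=0).
K_a = lim_{s→0} s^2·G_p(s) = 3·4 / (7) = 12/7.
r(t) = 10t^2 gives R(s) = 20/s^3.
e_ss = 20/K_a = 20/(12/7) = 35/3.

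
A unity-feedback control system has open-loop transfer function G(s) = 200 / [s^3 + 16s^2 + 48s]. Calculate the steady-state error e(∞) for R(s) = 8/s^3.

infinity

Factoring s from the denominator leaves a polynomial with constant term 48, so the system is type 1.
For a type-1 system K_a = 0, so e_ss to a parabolic input is unbounded.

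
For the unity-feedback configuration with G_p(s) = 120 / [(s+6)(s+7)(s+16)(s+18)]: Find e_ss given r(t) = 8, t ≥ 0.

System type = 0 (no poles at s=0).
K_p = lim_{s→0} G_p(s) = 120 / (6·7·16·18) = 5/504.
e_ss = 8/(1 + K_p) = 8/(509/504) = 4032/509.

4032/509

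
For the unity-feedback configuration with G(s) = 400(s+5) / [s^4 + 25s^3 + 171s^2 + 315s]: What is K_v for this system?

400/63

Factoring s from the denominator leaves a polynomial with constant term 315, so the system is type 1.
K_v = lim_{s→0} s·G(s) = 400·5 / 315 = 400/63.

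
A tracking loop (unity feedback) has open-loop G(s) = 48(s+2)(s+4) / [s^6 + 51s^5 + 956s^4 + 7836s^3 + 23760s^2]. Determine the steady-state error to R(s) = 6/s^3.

The denominator has no term below 23760s^2 — 2 poles at s=0, type 2.
K_a = lim_{s→0} s^2·G(s) = 48·2·4 / 23760 = 8/495.
r(t) = 3t^2 gives R(s) = 6/s^3.
e_ss = 6/K_a = 6/(8/495) = 371.25.

371.25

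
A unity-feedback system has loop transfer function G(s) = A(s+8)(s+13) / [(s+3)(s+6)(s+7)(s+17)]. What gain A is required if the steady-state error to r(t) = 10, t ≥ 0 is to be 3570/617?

15

No free integrators in G(s): this is a type 0 system.
K_p = lim_{s→0} G(s) = A·8·13 / (3·6·7·17) = (52/1071)·A.
e_ss = 10/(1 + K_p) = 3570/617 ⇒ 1 + (52/1071)·A = 617/357 ⇒ A = 15.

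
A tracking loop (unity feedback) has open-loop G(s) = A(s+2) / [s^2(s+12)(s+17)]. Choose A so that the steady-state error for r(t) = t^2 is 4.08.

G(s) has two factors of s in the denominator, so the system is type 2.
K_a = lim_{s→0} s^2·G(s) = A·2 / (12·17) = (1/102)·A.
e_ss = 2/K_a = 4.08 ⇒ K_a = 25/51 ⇒ A = (25/51)/(1/102) = 50.

50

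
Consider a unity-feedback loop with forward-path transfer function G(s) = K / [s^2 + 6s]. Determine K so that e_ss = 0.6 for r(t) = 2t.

20

Factoring s from the denominator leaves a polynomial with constant term 6, so the system is type 1.
K_v = lim_{s→0} s·G(s) = K / 6 = (1/6)·K.
e_ss = 2/K_v = 0.6 ⇒ K_v = 10/3 ⇒ K = (10/3)/(1/6) = 20.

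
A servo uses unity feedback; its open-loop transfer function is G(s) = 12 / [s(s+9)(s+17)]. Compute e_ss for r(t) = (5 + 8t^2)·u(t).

The open loop has one pole at the origin → type 1 system. Treating each term separately:
  • 5: tracked with zero error.
  • 8t^2: a type-1 system cannot track it, e_ss → ∞.
The unbounded component dominates.

infinity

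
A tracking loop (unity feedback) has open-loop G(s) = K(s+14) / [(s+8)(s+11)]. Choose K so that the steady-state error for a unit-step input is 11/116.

System type = 0 (no poles at s=0).
K_p = lim_{s→0} G(s) = K·14 / (8·11) = (7/44)·K.
e_ss = 1/(1 + K_p) = 11/116 ⇒ 1 + (7/44)·K = 116/11 ⇒ K = 60.

60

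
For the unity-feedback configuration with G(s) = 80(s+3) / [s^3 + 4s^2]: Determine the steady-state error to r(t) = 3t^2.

0.1

Factoring s^2 from the denominator leaves a polynomial with constant term 4, so the system is type 2.
K_a = lim_{s→0} s^2·G(s) = 80·3 / 4 = 60.
r(t) = 3t^2 gives R(s) = 6/s^3.
e_ss = 6/K_a = 6/60 = 0.1.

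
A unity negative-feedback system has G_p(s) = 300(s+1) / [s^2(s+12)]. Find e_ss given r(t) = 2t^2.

0.16

G_p(s) has two factors of s in the denominator, so the system is type 2.
K_a = lim_{s→0} s^2·G_p(s) = 300·1 / (12) = 25.
r(t) = 2t^2 gives R(s) = 4/s^3.
e_ss = 4/K_a = 4/25 = 0.16.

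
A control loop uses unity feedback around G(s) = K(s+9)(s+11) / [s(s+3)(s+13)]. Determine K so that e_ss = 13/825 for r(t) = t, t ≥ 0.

The open loop has one pole at the origin → type 1 system.
K_v = lim_{s→0} s·G(s) = K·9·11 / (3·13) = (33/13)·K.
e_ss = 1/K_v = 13/825 ⇒ K_v = 825/13 ⇒ K = (825/13)/(33/13) = 25.

25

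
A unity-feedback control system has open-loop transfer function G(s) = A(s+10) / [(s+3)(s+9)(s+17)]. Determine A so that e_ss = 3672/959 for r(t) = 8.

50

G(s) has no factors of s in the denominator, so the system is type 0.
K_p = lim_{s→0} G(s) = A·10 / (3·9·17) = (10/459)·A.
e_ss = 8/(1 + K_p) = 3672/959 ⇒ 1 + (10/459)·A = 959/459 ⇒ A = 50.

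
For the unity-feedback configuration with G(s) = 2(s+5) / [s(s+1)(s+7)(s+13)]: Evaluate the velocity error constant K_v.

The open loop has one pole at the origin → type 1 system.
K_v = lim_{s→0} s·G(s) = 2·5 / (1·7·13) = 10/91.

10/91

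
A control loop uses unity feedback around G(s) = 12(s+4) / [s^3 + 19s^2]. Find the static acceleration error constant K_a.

The denominator has no term below 19s^2 — 2 poles at s=0, type 2.
K_a = lim_{s→0} s^2·G(s) = 12·4 / 19 = 48/19.

48/19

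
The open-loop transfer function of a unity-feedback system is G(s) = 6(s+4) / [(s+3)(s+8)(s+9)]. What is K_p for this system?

1/9

G(s) has no factors of s in the denominator, so the system is type 0.
K_p = lim_{s→0} G(s) = 6·4 / (3·8·9) = 1/9.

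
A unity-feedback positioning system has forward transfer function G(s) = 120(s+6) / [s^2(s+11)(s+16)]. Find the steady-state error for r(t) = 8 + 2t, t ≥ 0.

System type = 2 (two poles at s=0). By superposition:
  • 8: tracked with zero error.
  • 2t: tracked with zero error.
Total e_ss = 0.

0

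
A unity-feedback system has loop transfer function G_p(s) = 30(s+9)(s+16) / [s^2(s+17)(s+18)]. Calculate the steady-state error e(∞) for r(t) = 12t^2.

Two free integrators in G_p(s): this is a type 2 system.
K_a = lim_{s→0} s^2·G_p(s) = 30·9·16 / (17·18) = 240/17.
r(t) = 12t^2 gives R(s) = 24/s^3.
e_ss = 24/K_a = 24/(240/17) = 1.7.

1.7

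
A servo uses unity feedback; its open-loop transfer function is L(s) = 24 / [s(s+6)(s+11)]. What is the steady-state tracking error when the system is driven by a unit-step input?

0

System type = 1 (one pole at s=0).
K_p = ∞ for a type-1 system; e_ss to a step is zero.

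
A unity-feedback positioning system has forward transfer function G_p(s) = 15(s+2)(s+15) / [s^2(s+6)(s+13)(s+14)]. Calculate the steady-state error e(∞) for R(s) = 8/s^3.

1456/75

System type = 2 (two poles at s=0).
K_a = lim_{s→0} s^2·G_p(s) = 15·2·15 / (6·13·14) = 75/182.
r(t) = 4t^2 gives R(s) = 8/s^3.
e_ss = 8/K_a = 8/(75/182) = 1456/75.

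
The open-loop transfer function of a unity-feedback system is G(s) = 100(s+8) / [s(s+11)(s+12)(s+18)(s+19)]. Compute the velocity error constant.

System type = 1 (one pole at s=0).
K_v = lim_{s→0} s·G(s) = 100·8 / (11·12·18·19) = 100/5643.

100/5643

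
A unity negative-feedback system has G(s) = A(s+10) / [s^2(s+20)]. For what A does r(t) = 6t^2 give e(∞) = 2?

G(s) has two factors of s in the denominator, so the system is type 2.
K_a = lim_{s→0} s^2·G(s) = A·10 / (20) = 0.5·A.
e_ss = 12/K_a = 2 ⇒ K_a = 6 ⇒ A = 6/0.5 = 12.

12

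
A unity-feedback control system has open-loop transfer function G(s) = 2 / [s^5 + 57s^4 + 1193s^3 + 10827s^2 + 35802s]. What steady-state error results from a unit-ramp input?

17901

Factoring s from the denominator leaves a polynomial with constant term 35802, so the system is type 1.
K_v = lim_{s→0} s·G(s) = 2 / 35802 = 1/17901.
e_ss = 1/K_v = 1/(1/17901) = 17901.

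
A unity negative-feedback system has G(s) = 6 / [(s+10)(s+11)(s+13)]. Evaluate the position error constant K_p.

3/715

G(s) has no factors of s in the denominator, so the system is type 0.
K_p = lim_{s→0} G(s) = 6 / (10·11·13) = 3/715.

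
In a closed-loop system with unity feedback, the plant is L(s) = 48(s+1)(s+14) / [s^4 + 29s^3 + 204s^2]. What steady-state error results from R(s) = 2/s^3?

17/28

Lowest-order denominator term is 204s^2, so the open loop has 2 poles at the origin → type 2 system.
K_a = lim_{s→0} s^2·L(s) = 48·1·14 / 204 = 56/17.
r(t) = t^2 gives R(s) = 2/s^3.
e_ss = 2/K_a = 2/(56/17) = 17/28.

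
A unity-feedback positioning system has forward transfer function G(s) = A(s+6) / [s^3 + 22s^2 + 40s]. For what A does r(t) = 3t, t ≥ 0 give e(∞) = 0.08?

Factoring s from the denominator leaves a polynomial with constant term 40, so the system is type 1.
K_v = lim_{s→0} s·G(s) = A·6 / 40 = 0.15·A.
e_ss = 3/K_v = 0.08 ⇒ K_v = 37.5 ⇒ A = 37.5/0.15 = 250.

250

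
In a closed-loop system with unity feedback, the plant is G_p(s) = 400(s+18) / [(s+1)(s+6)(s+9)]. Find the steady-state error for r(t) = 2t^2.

infinity

G_p(s) has no factors of s in the denominator, so the system is type 0.
For a type-0 system K_a = 0, so e_ss to a parabolic input is unbounded.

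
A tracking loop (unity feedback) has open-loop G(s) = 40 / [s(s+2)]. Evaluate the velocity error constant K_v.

20

The open loop has one pole at the origin → type 1 system.
K_v = lim_{s→0} s·G(s) = 40 / (2) = 20.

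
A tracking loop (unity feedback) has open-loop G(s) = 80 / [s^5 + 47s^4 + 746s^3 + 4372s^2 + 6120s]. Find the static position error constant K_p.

infinity

K_p = lim_{s→0} G(s); with 1 pole at the origin the limit diverges, so K_p = ∞.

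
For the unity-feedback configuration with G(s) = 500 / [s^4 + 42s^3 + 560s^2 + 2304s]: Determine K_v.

Factoring s from the denominator leaves a polynomial with constant term 2304, so the system is type 1.
K_v = lim_{s→0} s·G(s) = 500 / 2304 = 125/576.

125/576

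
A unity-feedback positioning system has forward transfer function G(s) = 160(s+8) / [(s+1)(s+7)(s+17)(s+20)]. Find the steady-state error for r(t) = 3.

No free integrators in G(s): this is a type 0 system.
K_p = lim_{s→0} G(s) = 160·8 / (1·7·17·20) = 64/119.
e_ss = 3/(1 + K_p) = 3/(183/119) = 119/61.

119/61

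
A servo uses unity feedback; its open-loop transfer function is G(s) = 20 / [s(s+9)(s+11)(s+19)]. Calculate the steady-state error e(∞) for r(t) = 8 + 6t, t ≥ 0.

564.3

The open loop has one pole at the origin → type 1 system. By superposition:
  • 8: tracked with zero error.
  • 6t: e_ss = 6/K_v with K_v=20/1881 → 564.3.
Total e_ss = 564.3.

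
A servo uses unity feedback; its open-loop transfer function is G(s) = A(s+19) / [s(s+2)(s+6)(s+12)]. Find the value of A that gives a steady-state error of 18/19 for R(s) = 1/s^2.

One free integrator in G(s): this is a type 1 system.
K_v = lim_{s→0} s·G(s) = A·19 / (2·6·12) = (19/144)·A.
e_ss = 1/K_v = 18/19 ⇒ K_v = 19/18 ⇒ A = (19/18)/(19/144) = 8.

8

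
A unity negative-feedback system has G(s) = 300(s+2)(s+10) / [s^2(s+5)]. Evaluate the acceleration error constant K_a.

1200

Two free integrators in G(s): this is a type 2 system.
K_a = lim_{s→0} s^2·G(s) = 300·2·10 / (5) = 1200.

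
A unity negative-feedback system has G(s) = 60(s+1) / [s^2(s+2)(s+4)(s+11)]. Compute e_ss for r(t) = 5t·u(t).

0

Two free integrators in G(s): this is a type 2 system.
K_v = ∞ for a type-2 system; e_ss to a ramp is zero.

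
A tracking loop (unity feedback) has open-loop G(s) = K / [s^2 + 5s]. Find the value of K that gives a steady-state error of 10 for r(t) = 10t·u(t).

The denominator has no term below 5s — 1 pole at s=0, type 1.
K_v = lim_{s→0} s·G(s) = K / 5 = 0.2·K.
e_ss = 10/K_v = 10 ⇒ K_v = 1 ⇒ K = 1/0.2 = 5.

5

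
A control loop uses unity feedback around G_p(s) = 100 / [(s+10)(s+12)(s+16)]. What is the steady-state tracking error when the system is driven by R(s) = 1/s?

G_p(s) has no factors of s in the denominator, so the system is type 0.
K_p = lim_{s→0} G_p(s) = 100 / (10·12·16) = 5/96.
e_ss = 1/(1 + K_p) = 1/(101/96) = 96/101.

96/101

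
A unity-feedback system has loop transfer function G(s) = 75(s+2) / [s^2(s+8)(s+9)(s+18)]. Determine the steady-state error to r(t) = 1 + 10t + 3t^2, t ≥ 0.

51.84

The open loop has two poles at the origin → type 2 system. By superposition:
  • 1: tracked with zero error.
  • 10t: tracked with zero error.
  • 3t^2: e_ss = 6/K_a with K_a=25/216 → 51.84.
Total e_ss = 51.84.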